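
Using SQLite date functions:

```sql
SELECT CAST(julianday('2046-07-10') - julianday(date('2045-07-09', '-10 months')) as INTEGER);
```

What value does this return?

Adding -10 months to 2045-07-09 gives 2044-09-09.
21 days remain in September 2044 after the 9th (30 − 9).
Full months from October 2044 through June 2046 contribute their day counts.
Then 10 days into July 2046.
Total: 21 + 31 + 30 + 31 + 31 + 28 + 31 + 30 + 31 + 30 + 31 + 31 + 30 + 31 + 30 + 31 + 31 + 28 + 31 + 30 + 31 + 30 + 10 = 669.

669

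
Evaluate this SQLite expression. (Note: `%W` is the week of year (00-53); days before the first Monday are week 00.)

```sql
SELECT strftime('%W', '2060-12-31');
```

52

2060-12-31 is a Friday. SQLite's %W counts Mondays since the year started; the result is 52.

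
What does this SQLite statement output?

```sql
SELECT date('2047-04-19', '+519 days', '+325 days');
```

2049-08-10

Applying '+519 days' to 2047-04-19: counting 519 days forward gives 2048-09-19.
Applying '+325 days' to 2048-09-19: counting 325 days forward gives 2049-08-10.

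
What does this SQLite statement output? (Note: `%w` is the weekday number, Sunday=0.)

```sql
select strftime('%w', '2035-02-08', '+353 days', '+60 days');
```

4

First apply '+353 days', '+60 days': 2035-02-08 → 2036-03-27.
2036-03-27 is a Thursday; with Sunday=0 that is 4.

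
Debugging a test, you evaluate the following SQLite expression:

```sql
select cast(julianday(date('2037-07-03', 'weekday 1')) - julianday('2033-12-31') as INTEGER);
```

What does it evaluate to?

`weekday 1` advances to the next Monday; 2037-07-03 is a Friday, so it moves forward to 2037-07-06.
0 days remain in December 2033 after the 31st (31 − 31).
Full months from January 2034 through June 2037 contribute their day counts.
Then 6 days into July 2037.
Total: 0 + 31 + 28 + 31 + 30 + 31 + 30 + 31 + 31 + 30 + 31 + 30 + 31 + 31 + 28 + 31 + 30 + 31 + 30 + 31 + 31 + 30 + 31 + 30 + 31 + 31 + 29 + 31 + 30 + 31 + 30 + 31 + 31 + 30 + 31 + 30 + 31 + 31 + 28 + 31 + 30 + 31 + 30 + 6 = 1283.

1283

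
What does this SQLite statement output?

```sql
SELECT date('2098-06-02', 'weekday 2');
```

2098-06-03

`weekday 2` advances to the next Tuesday; 2098-06-02 is a Monday, so it moves forward to 2098-06-03.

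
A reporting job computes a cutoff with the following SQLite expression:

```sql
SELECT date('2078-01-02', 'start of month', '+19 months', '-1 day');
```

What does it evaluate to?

2079-07-31

`start of month` rewinds 2078-01-02 to 2078-01-01.
Adding +19 months to 2078-01-01 gives 2079-08-01.
Going back 1 day from 2079-08-01 reaches 2079-07-31 (last day of July, 31 days).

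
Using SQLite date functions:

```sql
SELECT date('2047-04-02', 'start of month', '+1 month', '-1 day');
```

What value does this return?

`start of month` rewinds 2047-04-02 to 2047-04-01.
Adding +1 month to 2047-04-01 gives 2047-05-01.
Going back 1 day from 2047-05-01 reaches 2047-04-30 (last day of April, 30 days).

2047-04-30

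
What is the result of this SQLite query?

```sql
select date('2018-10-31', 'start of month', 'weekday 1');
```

2018-10-01

`start of month` rewinds 2018-10-31 to 2018-10-01.
`weekday 1` advances to the next Monday; 2018-10-01 is already a Monday, so it stays at 2018-10-01.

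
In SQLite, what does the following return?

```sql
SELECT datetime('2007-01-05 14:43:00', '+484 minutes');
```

2007-01-05 22:47:00

484 minutes = 8h 4m; +484 minutes from 2007-01-05 14:43:00 is 2007-01-05 22:47:00.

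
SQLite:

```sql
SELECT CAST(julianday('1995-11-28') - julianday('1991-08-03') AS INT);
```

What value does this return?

28 days remain in August 1991 after the 3rd (31 − 3).
Full months from September 1991 through October 1995 contribute their day counts.
Then 28 days into November 1995.
Total: 28 + 30 + 31 + 30 + 31 + 31 + 29 + 31 + 30 + 31 + 30 + 31 + 31 + 30 + 31 + 30 + 31 + 31 + 28 + 31 + 30 + 31 + 30 + 31 + 31 + 30 + 31 + 30 + 31 + 31 + 28 + 31 + 30 + 31 + 30 + 31 + 31 + 30 + 31 + 30 + 31 + 31 + 28 + 31 + 30 + 31 + 30 + 31 + 31 + 30 + 31 + 28 = 1578.

1578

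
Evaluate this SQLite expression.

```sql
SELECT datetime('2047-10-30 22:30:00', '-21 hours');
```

-21 hours from 2047-10-30 22:30:00 is 2047-10-30 01:30:00.

2047-10-30 01:30:00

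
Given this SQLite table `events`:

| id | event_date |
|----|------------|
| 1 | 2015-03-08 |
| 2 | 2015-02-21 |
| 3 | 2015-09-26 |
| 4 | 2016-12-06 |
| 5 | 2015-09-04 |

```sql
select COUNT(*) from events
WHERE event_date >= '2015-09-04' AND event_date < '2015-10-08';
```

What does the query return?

2

Rows in [2015-09-04, 2015-10-08): 2015-09-26, 2015-09-04 → 2 rows.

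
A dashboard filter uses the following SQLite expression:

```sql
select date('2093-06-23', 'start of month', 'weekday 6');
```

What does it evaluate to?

2093-06-06

`start of month` rewinds 2093-06-23 to 2093-06-01.
`weekday 6` advances to the next Saturday; 2093-06-01 is a Monday, so it moves forward to 2093-06-06.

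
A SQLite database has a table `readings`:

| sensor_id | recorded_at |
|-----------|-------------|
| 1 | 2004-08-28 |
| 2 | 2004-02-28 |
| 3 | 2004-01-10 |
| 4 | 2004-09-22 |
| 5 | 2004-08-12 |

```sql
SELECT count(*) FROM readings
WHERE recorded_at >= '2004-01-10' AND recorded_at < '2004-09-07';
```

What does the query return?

4

Rows in [2004-01-10, 2004-09-07): 2004-08-28, 2004-02-28, 2004-01-10, 2004-08-12 → 4 rows.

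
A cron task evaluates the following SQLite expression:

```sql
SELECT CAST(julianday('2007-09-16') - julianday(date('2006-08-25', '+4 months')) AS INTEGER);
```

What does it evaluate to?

265

Adding +4 months to 2006-08-25 gives 2006-12-25.
6 days remain in December 2006 after the 25th (31 − 25).
Full months from January 2007 through August 2007 contribute their day counts.
Then 16 days into September 2007.
Total: 6 + 31 + 28 + 31 + 30 + 31 + 30 + 31 + 31 + 16 = 265.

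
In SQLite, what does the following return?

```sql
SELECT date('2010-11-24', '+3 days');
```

2010-11-27

Advancing 3 more days within November lands on 2010-11-27.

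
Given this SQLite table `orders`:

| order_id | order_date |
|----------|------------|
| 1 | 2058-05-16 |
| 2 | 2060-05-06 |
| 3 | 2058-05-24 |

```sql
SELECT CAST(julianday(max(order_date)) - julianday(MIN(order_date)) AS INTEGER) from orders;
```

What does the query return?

721

MIN = 2058-05-16, MAX = 2060-05-06.
15 days remain in May 2058 after the 16th (31 − 16).
Full months from June 2058 through April 2060 contribute their day counts.
Then 6 days into May 2060.
Total: 15 + 30 + 31 + 31 + 30 + 31 + 30 + 31 + 31 + 28 + 31 + 30 + 31 + 30 + 31 + 31 + 30 + 31 + 30 + 31 + 31 + 29 + 31 + 30 + 6 = 721.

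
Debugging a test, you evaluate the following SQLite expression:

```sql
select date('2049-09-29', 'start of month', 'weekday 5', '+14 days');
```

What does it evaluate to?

`start of month` rewinds 2049-09-29 to 2049-09-01.
`weekday 5` advances to the next Friday; 2049-09-01 is a Wednesday, so it moves forward to 2049-09-03.
Advancing 14 more days within September lands on 2049-09-17.

2049-09-17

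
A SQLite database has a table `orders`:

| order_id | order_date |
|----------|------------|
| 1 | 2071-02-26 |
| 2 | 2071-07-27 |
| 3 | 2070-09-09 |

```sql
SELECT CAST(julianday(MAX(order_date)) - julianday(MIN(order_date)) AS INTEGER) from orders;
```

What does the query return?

321

MIN = 2070-09-09, MAX = 2071-07-27.
21 days remain in September 2070 after the 9th (30 − 9).
Full months from October 2070 through June 2071 contribute their day counts.
Then 27 days into July 2071.
Total: 21 + 31 + 30 + 31 + 31 + 28 + 31 + 30 + 31 + 30 + 27 = 321.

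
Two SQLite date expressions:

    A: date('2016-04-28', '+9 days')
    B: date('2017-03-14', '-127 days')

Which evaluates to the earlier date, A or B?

A

A = 2016-05-07.
B = 2016-11-07.
A is earlier.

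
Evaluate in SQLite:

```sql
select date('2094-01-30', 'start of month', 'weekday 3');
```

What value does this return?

`start of month` rewinds 2094-01-30 to 2094-01-01.
`weekday 3` advances to the next Wednesday; 2094-01-01 is a Friday, so it moves forward to 2094-01-06.

2094-01-06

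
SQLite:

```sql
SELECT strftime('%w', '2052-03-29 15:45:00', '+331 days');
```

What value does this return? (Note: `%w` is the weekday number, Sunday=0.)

First apply '+331 days': 2052-03-29 15:45:00 → 2053-02-23 15:45:00.
2053-02-23 is a Sunday; with Sunday=0 that is 0.

0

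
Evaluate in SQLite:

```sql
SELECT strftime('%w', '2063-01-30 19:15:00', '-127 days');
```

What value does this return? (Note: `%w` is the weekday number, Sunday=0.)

First apply '-127 days': 2063-01-30 19:15:00 → 2062-09-25 19:15:00.
2062-09-25 is a Monday; with Sunday=0 that is 1.

1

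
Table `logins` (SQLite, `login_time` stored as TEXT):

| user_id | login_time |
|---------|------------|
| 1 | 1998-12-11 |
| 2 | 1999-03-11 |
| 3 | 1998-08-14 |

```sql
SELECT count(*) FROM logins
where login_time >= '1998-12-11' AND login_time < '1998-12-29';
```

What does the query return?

Rows in [1998-12-11, 1998-12-29): 1998-12-11 → 1 row.

1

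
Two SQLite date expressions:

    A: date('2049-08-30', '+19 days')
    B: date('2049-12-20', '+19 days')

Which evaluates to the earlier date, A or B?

A = 2049-09-18.
B = 2050-01-08.
A is earlier.

A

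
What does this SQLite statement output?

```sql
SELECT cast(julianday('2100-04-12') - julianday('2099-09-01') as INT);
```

29 days remain in September 2099 after the 1st (30 − 1).
Full months from October 2099 through March 2100 contribute their day counts.
Then 12 days into April 2100.
Total: 29 + 31 + 30 + 31 + 31 + 28 + 31 + 12 = 223.

223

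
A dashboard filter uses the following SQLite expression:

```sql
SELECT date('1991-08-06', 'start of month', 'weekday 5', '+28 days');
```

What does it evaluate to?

1991-08-30

`start of month` rewinds 1991-08-06 to 1991-08-01.
`weekday 5` advances to the next Friday; 1991-08-01 is a Thursday, so it moves forward to 1991-08-02.
Advancing 28 more days within August lands on 1991-08-30.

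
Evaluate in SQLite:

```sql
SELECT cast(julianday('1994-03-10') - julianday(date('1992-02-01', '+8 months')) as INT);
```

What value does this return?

Adding +8 months to 1992-02-01 gives 1992-10-01.
30 days remain in October 1992 after the 1st (31 − 1).
Full months from November 1992 through February 1994 contribute their day counts.
Then 10 days into March 1994.
Total: 30 + 30 + 31 + 31 + 28 + 31 + 30 + 31 + 30 + 31 + 31 + 30 + 31 + 30 + 31 + 31 + 28 + 10 = 525.

525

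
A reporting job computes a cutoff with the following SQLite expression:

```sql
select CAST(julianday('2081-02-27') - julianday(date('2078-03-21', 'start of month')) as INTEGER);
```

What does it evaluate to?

1094

`start of month` rewinds 2078-03-21 to 2078-03-01.
30 days remain in March 2078 after the 1st (31 − 1).
Full months from April 2078 through January 2081 contribute their day counts.
Then 27 days into February 2081.
Total: 30 + 30 + 31 + 30 + 31 + 31 + 30 + 31 + 30 + 31 + 31 + 28 + 31 + 30 + 31 + 30 + 31 + 31 + 30 + 31 + 30 + 31 + 31 + 29 + 31 + 30 + 31 + 30 + 31 + 31 + 30 + 31 + 30 + 31 + 31 + 27 = 1094.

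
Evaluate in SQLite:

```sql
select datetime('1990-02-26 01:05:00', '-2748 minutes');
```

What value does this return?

2748 minutes = 45h 48m; -2748 minutes from 1990-02-26 01:05:00 is 1990-02-24 03:17:00 (crosses midnight).

1990-02-24 03:17:00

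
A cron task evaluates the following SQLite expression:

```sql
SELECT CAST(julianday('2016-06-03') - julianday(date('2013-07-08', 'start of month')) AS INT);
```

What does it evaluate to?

1068

`start of month` rewinds 2013-07-08 to 2013-07-01.
30 days remain in July 2013 after the 1st (31 − 1).
Full months from August 2013 through May 2016 contribute their day counts.
Then 3 days into June 2016.
Total: 30 + 31 + 30 + 31 + 30 + 31 + 31 + 28 + 31 + 30 + 31 + 30 + 31 + 31 + 30 + 31 + 30 + 31 + 31 + 28 + 31 + 30 + 31 + 30 + 31 + 31 + 30 + 31 + 30 + 31 + 31 + 29 + 31 + 30 + 31 + 3 = 1068.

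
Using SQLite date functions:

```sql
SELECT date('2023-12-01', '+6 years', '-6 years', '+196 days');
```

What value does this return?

2024-06-14

Adding +6 years to 2023-12-01 gives 2029-12-01.
Adding -6 years to 2029-12-01 gives 2023-12-01.
Applying '+196 days' to 2023-12-01: counting 196 days forward gives 2024-06-14.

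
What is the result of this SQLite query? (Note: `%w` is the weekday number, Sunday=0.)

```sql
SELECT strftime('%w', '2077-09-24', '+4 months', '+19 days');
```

First apply '+4 months', '+19 days': 2077-09-24 → 2078-02-12.
2078-02-12 is a Saturday; with Sunday=0 that is 6.

6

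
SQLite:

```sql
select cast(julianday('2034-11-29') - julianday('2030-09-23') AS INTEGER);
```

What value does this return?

7 days remain in September 2030 after the 23rd (30 − 23).
Full months from October 2030 through October 2034 contribute their day counts.
Then 29 days into November 2034.
Total: 7 + 31 + 30 + 31 + 31 + 28 + 31 + 30 + 31 + 30 + 31 + 31 + 30 + 31 + 30 + 31 + 31 + 29 + 31 + 30 + 31 + 30 + 31 + 31 + 30 + 31 + 30 + 31 + 31 + 28 + 31 + 30 + 31 + 30 + 31 + 31 + 30 + 31 + 30 + 31 + 31 + 28 + 31 + 30 + 31 + 30 + 31 + 31 + 30 + 31 + 29 = 1528.

1528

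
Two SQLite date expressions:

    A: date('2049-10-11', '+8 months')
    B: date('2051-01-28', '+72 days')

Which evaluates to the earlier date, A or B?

A

A = 2050-06-11.
B = 2051-04-10.
A is earlier.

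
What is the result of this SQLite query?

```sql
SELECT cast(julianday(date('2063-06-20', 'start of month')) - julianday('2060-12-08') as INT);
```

`start of month` rewinds 2063-06-20 to 2063-06-01.
23 days remain in December 2060 after the 8th (31 − 8).
Full months from January 2061 through May 2063 contribute their day counts.
Then 1 day into June 2063.
Total: 23 + 31 + 28 + 31 + 30 + 31 + 30 + 31 + 31 + 30 + 31 + 30 + 31 + 31 + 28 + 31 + 30 + 31 + 30 + 31 + 31 + 30 + 31 + 30 + 31 + 31 + 28 + 31 + 30 + 31 + 1 = 905.

905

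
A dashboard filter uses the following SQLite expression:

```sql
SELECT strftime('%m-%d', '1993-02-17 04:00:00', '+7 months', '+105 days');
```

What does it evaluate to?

First apply '+7 months', '+105 days': 1993-02-17 04:00:00 → 1993-12-31 04:00:00.
`%m-%d` extracts the month-day: 12-31.

12-31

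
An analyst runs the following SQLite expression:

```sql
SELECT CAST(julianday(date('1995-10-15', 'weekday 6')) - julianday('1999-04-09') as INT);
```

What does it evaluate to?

`weekday 6` advances to the next Saturday; 1995-10-15 is a Sunday, so it moves forward to 1995-10-21.
10 days remain in October 1995 after the 21st (31 − 21).
Full months from November 1995 through March 1999 contribute their day counts.
Then 9 days into April 1999.
Total: 10 + 30 + 31 + 31 + 29 + 31 + 30 + 31 + 30 + 31 + 31 + 30 + 31 + 30 + 31 + 31 + 28 + 31 + 30 + 31 + 30 + 31 + 31 + 30 + 31 + 30 + 31 + 31 + 28 + 31 + 30 + 31 + 30 + 31 + 31 + 30 + 31 + 30 + 31 + 31 + 28 + 31 + 9 = 1266.
The subtraction is earlier − later, so the result is −1266 → -1266.

-1266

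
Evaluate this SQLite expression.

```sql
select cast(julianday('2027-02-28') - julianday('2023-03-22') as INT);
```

1439

9 days remain in March 2023 after the 22nd (31 − 22).
Full months from April 2023 through January 2027 contribute their day counts.
Then 28 days into February 2027.
Total: 9 + 30 + 31 + 30 + 31 + 31 + 30 + 31 + 30 + 31 + 31 + 29 + 31 + 30 + 31 + 30 + 31 + 31 + 30 + 31 + 30 + 31 + 31 + 28 + 31 + 30 + 31 + 30 + 31 + 31 + 30 + 31 + 30 + 31 + 31 + 28 + 31 + 30 + 31 + 30 + 31 + 31 + 30 + 31 + 30 + 31 + 31 + 28 = 1439.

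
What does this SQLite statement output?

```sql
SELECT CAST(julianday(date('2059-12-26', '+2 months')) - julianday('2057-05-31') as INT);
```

1001

Adding +2 months to 2059-12-26 gives 2060-02-26.
0 days remain in May 2057 after the 31st (31 − 31).
Full months from June 2057 through January 2060 contribute their day counts.
Then 26 days into February 2060.
Total: 0 + 30 + 31 + 31 + 30 + 31 + 30 + 31 + 31 + 28 + 31 + 30 + 31 + 30 + 31 + 31 + 30 + 31 + 30 + 31 + 31 + 28 + 31 + 30 + 31 + 30 + 31 + 31 + 30 + 31 + 30 + 31 + 31 + 26 = 1001.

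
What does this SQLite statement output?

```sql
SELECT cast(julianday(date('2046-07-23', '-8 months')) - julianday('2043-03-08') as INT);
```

991

Adding -8 months to 2046-07-23 gives 2045-11-23.
23 days remain in March 2043 after the 8th (31 − 8).
Full months from April 2043 through October 2045 contribute their day counts.
Then 23 days into November 2045.
Total: 23 + 30 + 31 + 30 + 31 + 31 + 30 + 31 + 30 + 31 + 31 + 29 + 31 + 30 + 31 + 30 + 31 + 31 + 30 + 31 + 30 + 31 + 31 + 28 + 31 + 30 + 31 + 30 + 31 + 31 + 30 + 31 + 23 = 991.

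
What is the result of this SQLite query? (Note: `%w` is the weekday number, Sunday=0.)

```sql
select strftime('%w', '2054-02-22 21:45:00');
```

0

2054-02-22 is a Sunday; with Sunday=0 that is 0.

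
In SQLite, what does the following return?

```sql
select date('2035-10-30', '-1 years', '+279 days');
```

2035-08-05

Adding -1 year to 2035-10-30 gives 2034-10-30.
Applying '+279 days' to 2034-10-30: counting 279 days forward gives 2035-08-05.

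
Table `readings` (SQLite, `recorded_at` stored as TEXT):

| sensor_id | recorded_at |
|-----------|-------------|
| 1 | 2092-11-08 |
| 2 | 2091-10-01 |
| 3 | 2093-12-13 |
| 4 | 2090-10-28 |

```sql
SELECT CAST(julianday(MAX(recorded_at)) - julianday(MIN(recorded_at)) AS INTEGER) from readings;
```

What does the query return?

MIN = 2090-10-28, MAX = 2093-12-13.
3 days remain in October 2090 after the 28th (31 − 28).
Full months from November 2090 through November 2093 contribute their day counts.
Then 13 days into December 2093.
Total: 3 + 30 + 31 + 31 + 28 + 31 + 30 + 31 + 30 + 31 + 31 + 30 + 31 + 30 + 31 + 31 + 29 + 31 + 30 + 31 + 30 + 31 + 31 + 30 + 31 + 30 + 31 + 31 + 28 + 31 + 30 + 31 + 30 + 31 + 31 + 30 + 31 + 30 + 13 = 1142.

1142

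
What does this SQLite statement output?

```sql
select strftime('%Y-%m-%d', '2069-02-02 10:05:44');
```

`%Y-%m-%d` extracts the ISO date: 2069-02-02.

2069-02-02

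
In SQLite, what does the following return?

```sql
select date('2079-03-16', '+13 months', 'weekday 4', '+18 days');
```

Adding +13 months to 2079-03-16 gives 2080-04-16.
`weekday 4` advances to the next Thursday; 2080-04-16 is a Tuesday, so it moves forward to 2080-04-18.
April 2080 has 30 days; 12 remain after the 18th, so 13 days reach 2080-05-01.
Advancing 5 more days within May lands on 2080-05-06.

2080-05-06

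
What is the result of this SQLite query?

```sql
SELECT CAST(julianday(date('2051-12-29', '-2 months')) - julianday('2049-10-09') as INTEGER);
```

750

Adding -2 months to 2051-12-29 gives 2051-10-29.
22 days remain in October 2049 after the 9th (31 − 9).
Full months from November 2049 through September 2051 contribute their day counts.
Then 29 days into October 2051.
Total: 22 + 30 + 31 + 31 + 28 + 31 + 30 + 31 + 30 + 31 + 31 + 30 + 31 + 30 + 31 + 31 + 28 + 31 + 30 + 31 + 30 + 31 + 31 + 30 + 29 = 750.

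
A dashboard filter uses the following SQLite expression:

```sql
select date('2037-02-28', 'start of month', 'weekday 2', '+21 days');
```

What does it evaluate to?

2037-02-24

`start of month` rewinds 2037-02-28 to 2037-02-01.
`weekday 2` advances to the next Tuesday; 2037-02-01 is a Sunday, so it moves forward to 2037-02-03.
Advancing 21 more days within February lands on 2037-02-24.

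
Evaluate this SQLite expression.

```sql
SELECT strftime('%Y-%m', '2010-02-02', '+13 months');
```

First apply '+13 months': 2010-02-02 → 2011-03-02.
`%Y-%m` extracts the year-month: 2011-03.

2011-03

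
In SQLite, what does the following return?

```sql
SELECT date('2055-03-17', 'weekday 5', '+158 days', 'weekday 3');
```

`weekday 5` advances to the next Friday; 2055-03-17 is a Wednesday, so it moves forward to 2055-03-19.
Applying '+158 days' to 2055-03-19: counting 158 days forward gives 2055-08-24.
`weekday 3` advances to the next Wednesday; 2055-08-24 is a Tuesday, so it moves forward to 2055-08-25.

2055-08-25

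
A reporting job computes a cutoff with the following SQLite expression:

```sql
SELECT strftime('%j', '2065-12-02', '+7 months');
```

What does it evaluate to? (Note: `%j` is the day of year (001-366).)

183

First apply '+7 months': 2065-12-02 → 2066-07-02.
Day-of-year for 2066-07-02: days since 2066-01-01 inclusive = 183, zero-padded to 183.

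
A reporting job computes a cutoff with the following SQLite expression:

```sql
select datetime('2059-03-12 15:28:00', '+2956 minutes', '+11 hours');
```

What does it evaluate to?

2059-03-15 03:44:00

2956 minutes = 49h 16m; +2956 minutes from 2059-03-12 15:28:00 is 2059-03-14 16:44:00 (crosses midnight).
+11 hours from 2059-03-14 16:44:00 is 2059-03-15 03:44:00 (crosses midnight).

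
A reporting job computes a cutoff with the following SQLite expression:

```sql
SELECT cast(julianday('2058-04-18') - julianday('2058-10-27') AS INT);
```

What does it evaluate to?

-192

12 days remain in April 2058 after the 18th (30 − 18).
May 2058: 31 days.
June 2058: 30 days.
July 2058: 31 days.
August 2058: 31 days.
September 2058: 30 days.
Then 27 days into October 2058.
Total: 12 + 31 + 30 + 31 + 31 + 30 + 27 = 192.
The subtraction is earlier − later, so the result is −192 → -192.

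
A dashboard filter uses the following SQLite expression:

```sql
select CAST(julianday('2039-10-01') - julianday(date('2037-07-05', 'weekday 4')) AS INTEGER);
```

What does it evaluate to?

814

`weekday 4` advances to the next Thursday; 2037-07-05 is a Sunday, so it moves forward to 2037-07-09.
22 days remain in July 2037 after the 9th (31 − 9).
Full months from August 2037 through September 2039 contribute their day counts.
Then 1 day into October 2039.
Total: 22 + 31 + 30 + 31 + 30 + 31 + 31 + 28 + 31 + 30 + 31 + 30 + 31 + 31 + 30 + 31 + 30 + 31 + 31 + 28 + 31 + 30 + 31 + 30 + 31 + 31 + 30 + 1 = 814.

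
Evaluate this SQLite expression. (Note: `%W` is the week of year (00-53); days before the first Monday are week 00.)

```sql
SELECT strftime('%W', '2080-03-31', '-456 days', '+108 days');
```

First apply '-456 days', '+108 days': 2080-03-31 → 2079-04-18.
2079-04-18 is a Tuesday. SQLite's %W counts Mondays since the year started; the result is 16.

16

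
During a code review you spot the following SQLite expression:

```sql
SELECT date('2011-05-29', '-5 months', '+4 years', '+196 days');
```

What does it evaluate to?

2015-07-13

Adding -5 months to 2011-05-29 gives 2010-12-29.
Adding +4 years to 2010-12-29 gives 2014-12-29.
Applying '+196 days' to 2014-12-29: counting 196 days forward gives 2015-07-13.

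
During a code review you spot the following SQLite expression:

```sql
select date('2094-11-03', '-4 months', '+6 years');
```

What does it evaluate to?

Adding -4 months to 2094-11-03 gives 2094-07-03.
Adding +6 years to 2094-07-03 gives 2100-07-03.

2100-07-03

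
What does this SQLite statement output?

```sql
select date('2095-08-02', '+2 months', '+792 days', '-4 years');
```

Adding +2 months to 2095-08-02 gives 2095-10-02.
Applying '+792 days' to 2095-10-02: counting 792 days forward gives 2097-12-02.
Adding -4 years to 2097-12-02 gives 2093-12-02.

2093-12-02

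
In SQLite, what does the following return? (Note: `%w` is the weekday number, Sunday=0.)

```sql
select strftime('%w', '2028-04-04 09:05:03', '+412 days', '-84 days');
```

1

First apply '+412 days', '-84 days': 2028-04-04 09:05:03 → 2029-02-26 09:05:03.
2029-02-26 is a Monday; with Sunday=0 that is 1.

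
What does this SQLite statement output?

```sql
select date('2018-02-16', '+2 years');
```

2020-02-16

Adding +2 years to 2018-02-16 gives 2020-02-16.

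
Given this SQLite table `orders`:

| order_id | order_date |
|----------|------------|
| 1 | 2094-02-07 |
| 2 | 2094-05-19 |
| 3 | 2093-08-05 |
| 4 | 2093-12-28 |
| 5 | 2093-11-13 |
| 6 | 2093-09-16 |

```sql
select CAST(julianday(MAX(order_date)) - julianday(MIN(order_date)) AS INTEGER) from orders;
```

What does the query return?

287

MIN = 2093-08-05, MAX = 2094-05-19.
26 days remain in August 2093 after the 5th (31 − 5).
Full months from September 2093 through April 2094 contribute their day counts.
Then 19 days into May 2094.
Total: 26 + 30 + 31 + 30 + 31 + 31 + 28 + 31 + 30 + 19 = 287.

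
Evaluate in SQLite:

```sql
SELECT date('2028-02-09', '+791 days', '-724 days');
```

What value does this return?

2028-04-16

Applying '+791 days' to 2028-02-09: counting 791 days forward gives 2030-04-10.
Applying '-724 days' to 2030-04-10: counting 724 days back gives 2028-04-16.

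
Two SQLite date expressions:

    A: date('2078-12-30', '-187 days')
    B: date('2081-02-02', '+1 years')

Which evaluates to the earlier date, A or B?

A

A = 2078-06-26.
B = 2082-02-02.
A is earlier.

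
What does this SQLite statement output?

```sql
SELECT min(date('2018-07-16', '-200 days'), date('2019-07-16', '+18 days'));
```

2017-12-28

date('2018-07-16', '-200 days') → 2017-12-28.
date('2019-07-16', '+18 days') → 2019-08-03.
Earlier of the two is 2017-12-28.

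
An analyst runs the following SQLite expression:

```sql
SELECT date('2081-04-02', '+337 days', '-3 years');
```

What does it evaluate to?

Applying '+337 days' to 2081-04-02: counting 337 days forward gives 2082-03-05.
Adding -3 years to 2082-03-05 gives 2079-03-05.

2079-03-05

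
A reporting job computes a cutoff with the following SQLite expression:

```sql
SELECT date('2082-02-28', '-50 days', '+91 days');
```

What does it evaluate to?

2082-04-10

Applying '-50 days' to 2082-02-28: counting 50 days back gives 2082-01-09.
Applying '+91 days' to 2082-01-09: counting 91 days forward gives 2082-04-10.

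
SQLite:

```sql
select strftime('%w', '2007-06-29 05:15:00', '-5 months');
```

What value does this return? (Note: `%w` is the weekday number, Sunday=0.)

1

First apply '-5 months': 2007-06-29 05:15:00 → 2007-01-29 05:15:00.
2007-01-29 is a Monday; with Sunday=0 that is 1.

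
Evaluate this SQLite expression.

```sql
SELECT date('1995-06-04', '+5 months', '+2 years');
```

1997-11-04

Adding +5 months to 1995-06-04 gives 1995-11-04.
Adding +2 years to 1995-11-04 gives 1997-11-04.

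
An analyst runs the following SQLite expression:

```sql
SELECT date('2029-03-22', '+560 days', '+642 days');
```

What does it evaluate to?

2032-07-06

Applying '+560 days' to 2029-03-22: counting 560 days forward gives 2030-10-03.
Applying '+642 days' to 2030-10-03: counting 642 days forward gives 2032-07-06.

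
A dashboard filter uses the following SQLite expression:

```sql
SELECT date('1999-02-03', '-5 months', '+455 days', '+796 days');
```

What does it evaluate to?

2002-02-05

Adding -5 months to 1999-02-03 gives 1998-09-03.
Applying '+455 days' to 1998-09-03: counting 455 days forward gives 1999-12-02.
Applying '+796 days' to 1999-12-02: counting 796 days forward gives 2002-02-05.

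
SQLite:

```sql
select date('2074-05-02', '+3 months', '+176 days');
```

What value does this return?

Adding +3 months to 2074-05-02 gives 2074-08-02.
Applying '+176 days' to 2074-08-02: counting 176 days forward gives 2075-01-25.

2075-01-25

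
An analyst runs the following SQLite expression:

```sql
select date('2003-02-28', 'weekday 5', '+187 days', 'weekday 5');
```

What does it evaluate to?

`weekday 5` advances to the next Friday; 2003-02-28 is already a Friday, so it stays at 2003-02-28.
Applying '+187 days' to 2003-02-28: counting 187 days forward gives 2003-09-03.
`weekday 5` advances to the next Friday; 2003-09-03 is a Wednesday, so it moves forward to 2003-09-05.

2003-09-05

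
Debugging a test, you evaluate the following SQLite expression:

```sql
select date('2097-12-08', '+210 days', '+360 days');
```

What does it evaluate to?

Applying '+210 days' to 2097-12-08: counting 210 days forward gives 2098-07-06.
Applying '+360 days' to 2098-07-06: counting 360 days forward gives 2099-07-01.

2099-07-01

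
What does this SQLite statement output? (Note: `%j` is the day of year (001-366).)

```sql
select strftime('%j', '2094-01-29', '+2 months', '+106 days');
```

First apply '+2 months', '+106 days': 2094-01-29 → 2094-07-13.
Day-of-year for 2094-07-13: days since 2094-01-01 inclusive = 194, zero-padded to 194.

194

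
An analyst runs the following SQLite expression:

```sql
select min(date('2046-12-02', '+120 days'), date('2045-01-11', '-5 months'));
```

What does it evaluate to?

date('2046-12-02', '+120 days') → 2047-04-01.
date('2045-01-11', '-5 months') → 2044-08-11.
Earlier of the two is 2044-08-11.

2044-08-11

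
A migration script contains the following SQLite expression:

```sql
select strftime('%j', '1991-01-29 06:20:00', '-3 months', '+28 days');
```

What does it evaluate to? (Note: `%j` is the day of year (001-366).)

First apply '-3 months', '+28 days': 1991-01-29 06:20:00 → 1990-11-26 06:20:00.
Day-of-year for 1990-11-26: days since 1990-01-01 inclusive = 330, zero-padded to 330.

330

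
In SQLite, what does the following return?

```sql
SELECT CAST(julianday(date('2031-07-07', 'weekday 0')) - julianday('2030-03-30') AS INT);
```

`weekday 0` advances to the next Sunday; 2031-07-07 is a Monday, so it moves forward to 2031-07-13.
1 day remains in March 2030 after the 30th (31 − 30).
Full months from April 2030 through June 2031 contribute their day counts.
Then 13 days into July 2031.
Total: 1 + 30 + 31 + 30 + 31 + 31 + 30 + 31 + 30 + 31 + 31 + 28 + 31 + 30 + 31 + 30 + 13 = 470.

470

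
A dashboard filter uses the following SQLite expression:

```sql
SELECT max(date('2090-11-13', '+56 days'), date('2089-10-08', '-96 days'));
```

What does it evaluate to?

date('2090-11-13', '+56 days') → 2091-01-08.
date('2089-10-08', '-96 days') → 2089-07-04.
Later of the two is 2091-01-08.

2091-01-08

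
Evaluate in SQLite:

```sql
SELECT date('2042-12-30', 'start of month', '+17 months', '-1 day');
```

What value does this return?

2044-04-30

`start of month` rewinds 2042-12-30 to 2042-12-01.
Adding +17 months to 2042-12-01 gives 2044-05-01.
Going back 1 day from 2044-05-01 reaches 2044-04-30 (last day of April, 30 days).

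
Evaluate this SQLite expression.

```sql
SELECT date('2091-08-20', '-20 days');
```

2091-07-31

Going back 20 days from 2091-08-20 reaches 2091-07-31 (last day of July, 31 days).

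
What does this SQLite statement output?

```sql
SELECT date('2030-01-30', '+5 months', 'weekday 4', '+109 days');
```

2030-10-21

Adding +5 months to 2030-01-30 gives 2030-06-30.
`weekday 4` advances to the next Thursday; 2030-06-30 is a Sunday, so it moves forward to 2030-07-04.
Applying '+109 days' to 2030-07-04: counting 109 days forward gives 2030-10-21.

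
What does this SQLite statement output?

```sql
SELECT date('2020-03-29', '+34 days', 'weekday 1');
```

2020-05-04

March 2020 has 31 days; 2 remain after the 29th, so 3 days reach 2020-04-01.
April 2020 has 30 days; 29 remain after the 1st, so 30 days reach 2020-05-01.
Advancing 1 more day within May lands on 2020-05-02.
`weekday 1` advances to the next Monday; 2020-05-02 is a Saturday, so it moves forward to 2020-05-04.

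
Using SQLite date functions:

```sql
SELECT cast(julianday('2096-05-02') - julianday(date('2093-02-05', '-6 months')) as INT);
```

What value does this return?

1366

Adding -6 months to 2093-02-05 gives 2092-08-05.
26 days remain in August 2092 after the 5th (31 − 5).
Full months from September 2092 through April 2096 contribute their day counts.
Then 2 days into May 2096.
Total: 26 + 30 + 31 + 30 + 31 + 31 + 28 + 31 + 30 + 31 + 30 + 31 + 31 + 30 + 31 + 30 + 31 + 31 + 28 + 31 + 30 + 31 + 30 + 31 + 31 + 30 + 31 + 30 + 31 + 31 + 28 + 31 + 30 + 31 + 30 + 31 + 31 + 30 + 31 + 30 + 31 + 31 + 29 + 31 + 30 + 2 = 1366.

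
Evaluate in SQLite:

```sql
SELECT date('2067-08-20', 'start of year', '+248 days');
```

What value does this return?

`start of year` rewinds 2067-08-20 to 2067-01-01.
Applying '+248 days' to 2067-01-01: counting 248 days forward gives 2067-09-06.

2067-09-06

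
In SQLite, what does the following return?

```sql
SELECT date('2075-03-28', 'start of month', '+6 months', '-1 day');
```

2075-08-31

`start of month` rewinds 2075-03-28 to 2075-03-01.
Adding +6 months to 2075-03-01 gives 2075-09-01.
Going back 1 day from 2075-09-01 reaches 2075-08-31 (last day of August, 31 days).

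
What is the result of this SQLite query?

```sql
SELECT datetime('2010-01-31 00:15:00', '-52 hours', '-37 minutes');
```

2010-01-28 19:38:00

-52 hours from 2010-01-31 00:15:00 is 2010-01-28 20:15:00 (crosses midnight).
-37 minutes from 2010-01-28 20:15:00 is 2010-01-28 19:38:00.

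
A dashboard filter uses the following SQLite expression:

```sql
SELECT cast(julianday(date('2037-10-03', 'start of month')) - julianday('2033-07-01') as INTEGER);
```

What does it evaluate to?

`start of month` rewinds 2037-10-03 to 2037-10-01.
30 days remain in July 2033 after the 1st (31 − 1).
Full months from August 2033 through September 2037 contribute their day counts.
Then 1 day into October 2037.
Total: 30 + 31 + 30 + 31 + 30 + 31 + 31 + 28 + 31 + 30 + 31 + 30 + 31 + 31 + 30 + 31 + 30 + 31 + 31 + 28 + 31 + 30 + 31 + 30 + 31 + 31 + 30 + 31 + 30 + 31 + 31 + 29 + 31 + 30 + 31 + 30 + 31 + 31 + 30 + 31 + 30 + 31 + 31 + 28 + 31 + 30 + 31 + 30 + 31 + 31 + 30 + 1 = 1553.

1553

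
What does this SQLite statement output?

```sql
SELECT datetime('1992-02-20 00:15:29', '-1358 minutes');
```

1992-02-19 01:37:29

1358 minutes = 22h 38m; -1358 minutes from 1992-02-20 00:15:29 is 1992-02-19 01:37:29 (crosses midnight).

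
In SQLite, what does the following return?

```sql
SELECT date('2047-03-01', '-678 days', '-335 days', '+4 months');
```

Applying '-678 days' to 2047-03-01: counting 678 days back gives 2045-04-22.
Applying '-335 days' to 2045-04-22: counting 335 days back gives 2044-05-22.
Adding +4 months to 2044-05-22 gives 2044-09-22.

2044-09-22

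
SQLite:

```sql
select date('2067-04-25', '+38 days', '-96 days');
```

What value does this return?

April 2067 has 30 days; 5 remain after the 25th, so 6 days reach 2067-05-01.
May 2067 has 31 days; 30 remain after the 1st, so 31 days reach 2067-06-01.
Advancing 1 more day within June lands on 2067-06-02.
Applying '-96 days' to 2067-06-02: counting 96 days back gives 2067-02-26.

2067-02-26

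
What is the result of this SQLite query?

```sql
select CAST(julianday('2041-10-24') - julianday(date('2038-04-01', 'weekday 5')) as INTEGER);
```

1301

`weekday 5` advances to the next Friday; 2038-04-01 is a Thursday, so it moves forward to 2038-04-02.
28 days remain in April 2038 after the 2nd (30 − 2).
Full months from May 2038 through September 2041 contribute their day counts.
Then 24 days into October 2041.
Total: 28 + 31 + 30 + 31 + 31 + 30 + 31 + 30 + 31 + 31 + 28 + 31 + 30 + 31 + 30 + 31 + 31 + 30 + 31 + 30 + 31 + 31 + 29 + 31 + 30 + 31 + 30 + 31 + 31 + 30 + 31 + 30 + 31 + 31 + 28 + 31 + 30 + 31 + 30 + 31 + 31 + 30 + 24 = 1301.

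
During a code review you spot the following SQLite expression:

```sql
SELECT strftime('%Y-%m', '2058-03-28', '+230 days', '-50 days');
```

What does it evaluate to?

2058-09

First apply '+230 days', '-50 days': 2058-03-28 → 2058-09-24.
`%Y-%m` extracts the year-month: 2058-09.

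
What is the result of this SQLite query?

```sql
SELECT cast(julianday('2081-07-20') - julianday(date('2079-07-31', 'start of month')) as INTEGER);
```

`start of month` rewinds 2079-07-31 to 2079-07-01.
30 days remain in July 2079 after the 1st (31 − 1).
Full months from August 2079 through June 2081 contribute their day counts.
Then 20 days into July 2081.
Total: 30 + 31 + 30 + 31 + 30 + 31 + 31 + 29 + 31 + 30 + 31 + 30 + 31 + 31 + 30 + 31 + 30 + 31 + 31 + 28 + 31 + 30 + 31 + 30 + 20 = 750.

750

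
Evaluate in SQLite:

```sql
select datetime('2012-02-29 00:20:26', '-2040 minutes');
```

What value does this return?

2040 minutes = 34h 0m; -2040 minutes from 2012-02-29 00:20:26 is 2012-02-27 14:20:26 (crosses midnight).

2012-02-27 14:20:26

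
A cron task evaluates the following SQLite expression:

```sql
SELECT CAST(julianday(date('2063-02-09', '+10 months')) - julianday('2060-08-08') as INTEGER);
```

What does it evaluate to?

1218

Adding +10 months to 2063-02-09 gives 2063-12-09.
23 days remain in August 2060 after the 8th (31 − 8).
Full months from September 2060 through November 2063 contribute their day counts.
Then 9 days into December 2063.
Total: 23 + 30 + 31 + 30 + 31 + 31 + 28 + 31 + 30 + 31 + 30 + 31 + 31 + 30 + 31 + 30 + 31 + 31 + 28 + 31 + 30 + 31 + 30 + 31 + 31 + 30 + 31 + 30 + 31 + 31 + 28 + 31 + 30 + 31 + 30 + 31 + 31 + 30 + 31 + 30 + 9 = 1218.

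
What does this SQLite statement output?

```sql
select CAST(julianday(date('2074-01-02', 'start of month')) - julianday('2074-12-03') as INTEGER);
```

-336

`start of month` rewinds 2074-01-02 to 2074-01-01.
30 days remain in January 2074 after the 1st (31 − 1).
Full months from February 2074 through November 2074 contribute their day counts.
Then 3 days into December 2074.
Total: 30 + 28 + 31 + 30 + 31 + 30 + 31 + 31 + 30 + 31 + 30 + 3 = 336.
The subtraction is earlier − later, so the result is −336 → -336.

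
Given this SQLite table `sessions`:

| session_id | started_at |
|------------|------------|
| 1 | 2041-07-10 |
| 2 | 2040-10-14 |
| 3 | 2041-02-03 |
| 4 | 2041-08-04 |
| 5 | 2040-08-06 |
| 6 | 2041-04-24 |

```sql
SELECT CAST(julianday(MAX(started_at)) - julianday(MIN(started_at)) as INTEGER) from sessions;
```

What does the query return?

363

MIN = 2040-08-06, MAX = 2041-08-04.
25 days remain in August 2040 after the 6th (31 − 6).
Full months from September 2040 through July 2041 contribute their day counts.
Then 4 days into August 2041.
Total: 25 + 30 + 31 + 30 + 31 + 31 + 28 + 31 + 30 + 31 + 30 + 31 + 4 = 363.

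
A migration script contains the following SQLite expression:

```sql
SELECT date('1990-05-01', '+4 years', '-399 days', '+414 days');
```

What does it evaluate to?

Adding +4 years to 1990-05-01 gives 1994-05-01.
Applying '-399 days' to 1994-05-01: counting 399 days back gives 1993-03-28.
Applying '+414 days' to 1993-03-28: counting 414 days forward gives 1994-05-16.

1994-05-16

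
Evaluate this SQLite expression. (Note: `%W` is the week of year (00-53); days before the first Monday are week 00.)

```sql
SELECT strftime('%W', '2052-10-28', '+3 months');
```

First apply '+3 months': 2052-10-28 → 2053-01-28.
2053-01-28 is a Tuesday. SQLite's %W counts Mondays since the year started; the result is 04.

04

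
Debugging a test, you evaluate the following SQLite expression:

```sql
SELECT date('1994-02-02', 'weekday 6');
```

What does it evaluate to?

`weekday 6` advances to the next Saturday; 1994-02-02 is a Wednesday, so it moves forward to 1994-02-05.

1994-02-05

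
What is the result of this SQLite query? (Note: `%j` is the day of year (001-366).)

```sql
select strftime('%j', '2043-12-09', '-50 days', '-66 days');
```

First apply '-50 days', '-66 days': 2043-12-09 → 2043-08-15.
Day-of-year for 2043-08-15: days since 2043-01-01 inclusive = 227, zero-padded to 227.

227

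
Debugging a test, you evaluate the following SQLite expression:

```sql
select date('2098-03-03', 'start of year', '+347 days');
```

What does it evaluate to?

2098-12-14

`start of year` rewinds 2098-03-03 to 2098-01-01.
Applying '+347 days' to 2098-01-01: counting 347 days forward gives 2098-12-14.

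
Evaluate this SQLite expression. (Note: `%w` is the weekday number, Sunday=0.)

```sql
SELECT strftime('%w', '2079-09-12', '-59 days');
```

First apply '-59 days': 2079-09-12 → 2079-07-15.
2079-07-15 is a Saturday; with Sunday=0 that is 6.

6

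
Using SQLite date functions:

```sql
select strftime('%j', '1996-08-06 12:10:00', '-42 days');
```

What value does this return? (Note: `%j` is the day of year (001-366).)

177

First apply '-42 days': 1996-08-06 12:10:00 → 1996-06-25 12:10:00.
Day-of-year for 1996-06-25: days since 1996-01-01 inclusive = 177, zero-padded to 177.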